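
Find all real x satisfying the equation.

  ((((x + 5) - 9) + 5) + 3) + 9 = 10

Step 1. [((((x + 5) - 9) + 5) + 3) + 9 = 10] the outer +9 inverts by subtracting 9. So sub: (((x + 5) - 9) + 5) + 3 = 1.
Step 2. [(((x + 5) - 9) + 5) + 3 = 1] the outer +3 inverts by subtracting 3. So sub: ((x + 5) - 9) + 5 = -2.
Step 3. [((x + 5) - 9) + 5 = -2] +5 is outermost — subtract 5 both sides. So sub: (x + 5) - 9 = -7.
Step 4. [(x + 5) - 9 = -7] -9 is outermost — add 9 both sides ⇒ sub: x + 5 = 2.
Step 5. [x + 5 = 2] subtract 5: x sits inside (… + 5), so sub: x = -3.

Answer: x ∈ {-3}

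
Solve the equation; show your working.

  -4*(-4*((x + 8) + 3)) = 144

Step 1. [-4*(-4*((x + 8) + 3)) = 144] divide by the outer -4. So div: -4*((x + 8) + 3) = -36.
Step 2. [-4*((x + 8) + 3) = -36] divide by the outer -4 ⇒ div: (x + 8) + 3 = 9.
Step 3. [(x + 8) + 3 = 9] the outer +3 inverts by subtracting 3, so sub: x + 8 = 6.
Step 4. [x + 8 = 6] peel the +8: subtract 8 from each side. So sub: x = -2.

Answer: x ∈ {-2}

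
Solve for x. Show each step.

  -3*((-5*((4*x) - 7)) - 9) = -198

Step 1. [-3*((-5*((4*x) - 7)) - 9) = -198] LHS = -3·(…); ÷-3 both sides, so div: (-5*((4*x) - 7)) - 9 = 66.
Step 2. [(-5*((4*x) - 7)) - 9 = 66] 9 comes off first (add 9), so sub: -5*((4*x) - 7) = 75.
Step 3. [-5*((4*x) - 7) = 75] -5 out front; divide by -5 ⇒ div: (4*x) - 7 = -15.
Step 4. [(4*x) - 7 = -15] 7 comes off first (add 7). So sub: 4*x = -8.
Step 5. [4*x = -8] 4 out front; divide by 4 ⇒ div: x = -2.

Answer: x ∈ {-2}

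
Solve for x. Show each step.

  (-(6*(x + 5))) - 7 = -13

Step 1. [(-(6*(x + 5))) - 7 = -13] the outer -7 inverts by adding 7 ⇒ sub: -(6*(x + 5)) = -6.
Step 2. [-(6*(x + 5)) = -6] leading − — multiply by −1. So neg: 6*(x + 5) = 6.
Step 3. [6*(x + 5) = 6] LHS = 6·(…); ÷6 both sides, so div: x + 5 = 1.
Step 4. [x + 5 = 1] peel the +5: subtract 5 from each side. So sub: x = -4.

Answer: x ∈ {-4}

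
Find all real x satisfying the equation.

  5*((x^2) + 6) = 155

Step 1. [5*((x^2) + 6) = 155] 5·(inner) — divide through by 5 ⇒ div: (x^2) + 6 = 31.
Step 2. [(x^2) + 6 = 31] +6 is outermost — subtract 6 both sides. So sub: x^2 = 25.
Step 3. [x^2 = 25] √ both sides: 25 ≥ 0 gives two branches, so sqrt: x = 5 or -5.

Answer: x ∈ {-5, 5}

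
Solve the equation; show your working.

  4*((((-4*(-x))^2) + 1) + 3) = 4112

Step 1. [4*((((-4*(-x))^2) + 1) + 3) = 4112] LHS = 4·(…); ÷4 both sides. So div: (((-4*(-x))^2) + 1) + 3 = 1028.
Step 2. [(((-4*(-x))^2) + 1) + 3 = 1028] subtract 3: x sits inside (… + 3). So sub: ((-4*(-x))^2) + 1 = 1025.
Step 3. [((-4*(-x))^2) + 1 = 1025] the outer +1 inverts by subtracting 1 ⇒ sub: (-4*(-x))^2 = 1024.
Step 4. [(-4*(-x))^2 = 1024] 1024 ≥ 0, LHS is (·)² — take ±√ ⇒ sqrt: -4*(-x) = 32 or -32.
Step 5. [-4*(-x) = 32 or -32] -4 out front; divide by -4, so div: -x = -8 or 8.
Step 6. [-x = -8 or 8] LHS negated; negate both sides. So neg: x = 8 or -8.

Answer: x ∈ {-8, 8}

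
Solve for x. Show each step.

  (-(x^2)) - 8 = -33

Step 1. [(-(x^2)) - 8 = -33] add 8: x sits inside (… - 8) ⇒ sub: -(x^2) = -25.
Step 2. [-(x^2) = -25] flip signs both sides. So neg: x^2 = 25.
Step 3. [x^2 = 25] √ both sides: 25 ≥ 0 gives two branches, so sqrt: x = 5 or -5.

Answer: x ∈ {-5, 5}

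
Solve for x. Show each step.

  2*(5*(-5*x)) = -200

Step 1. [2*(5*(-5*x)) = -200] divide by the outer 2. So div: 5*(-5*x) = -100.
Step 2. [5*(-5*x) = -100] leading coefficient 5: divide by 5, so div: -5*x = -20.
Step 3. [-5*x = -20] LHS = -5·(…); ÷-5 both sides. So div: x = 4.

Answer: x ∈ {4}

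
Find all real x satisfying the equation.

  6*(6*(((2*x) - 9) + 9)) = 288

Step 1. [6*(6*(((2*x) - 9) + 9)) = 288] LHS = 6·(…); ÷6 both sides ⇒ div: 6*(((2*x) - 9) + 9) = 48.
Step 2. [6*(((2*x) - 9) + 9) = 48] 6·(inner) — divide through by 6. So div: ((2*x) - 9) + 9 = 8.
Step 3. [((2*x) - 9) + 9 = 8] subtract 9: x sits inside (… + 9). So sub: (2*x) - 9 = -1.
Step 4. [(2*x) - 9 = -1] the outer -9 inverts by adding 9 ⇒ sub: 2*x = 8.
Step 5. [2*x = 8] LHS = 2·(…); ÷2 both sides ⇒ div: x = 4.

Answer: x ∈ {4}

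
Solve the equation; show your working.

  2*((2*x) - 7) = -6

Step 1. [2*((2*x) - 7) = -6] divide by the outer 2. So div: (2*x) - 7 = -3.
Step 2. [(2*x) - 7 = -3] 7 comes off first (add 7). So sub: 2*x = 4.
Step 3. [2*x = 4] 2·(inner) — divide through by 2 ⇒ div: x = 2.

Answer: x ∈ {2}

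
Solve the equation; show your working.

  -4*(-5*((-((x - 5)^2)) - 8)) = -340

Step 1. [-4*(-5*((-((x - 5)^2)) - 8)) = -340] leading coefficient -4: divide by -4, so div: -5*((-((x - 5)^2)) - 8) = 85.
Step 2. [-5*((-((x - 5)^2)) - 8) = 85] -5·(inner) — divide through by -5, so div: (-((x - 5)^2)) - 8 = -17.
Step 3. [(-((x - 5)^2)) - 8 = -17] 8 comes off first (add 8), so sub: -((x - 5)^2) = -9.
Step 4. [-((x - 5)^2) = -9] flip signs both sides, so neg: (x - 5)^2 = 9.
Step 5. [(x - 5)^2 = 9] LHS squared, RHS 9 ≥ 0: apply √ (±). So sqrt: x - 5 = 3 or -3.
Step 6. [x - 5 = 3 or -3] add 5: x sits inside (… - 5), so sub: x = 8 or 2.

Answer: x ∈ {2, 8}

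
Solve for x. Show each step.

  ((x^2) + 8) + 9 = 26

Step 1. [((x^2) + 8) + 9 = 26] the outer +9 inverts by subtracting 9 ⇒ sub: (x^2) + 8 = 17.
Step 2. [(x^2) + 8 = 17] 8 comes off first (subtract 8), so sub: x^2 = 9.
Step 3. [x^2 = 9] LHS squared, RHS 9 ≥ 0: apply √ (±) ⇒ sqrt: x = 3 or -3.

Answer: x ∈ {-3, 3}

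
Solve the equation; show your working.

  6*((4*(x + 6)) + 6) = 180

Step 1. [6*((4*(x + 6)) + 6) = 180] leading coefficient 6: divide by 6 ⇒ div: (4*(x + 6)) + 6 = 30.
Step 2. [(4*(x + 6)) + 6 = 30] +6 is outermost — subtract 6 both sides ⇒ sub: 4*(x + 6) = 24.
Step 3. [4*(x + 6) = 24] 4·(inner) — divide through by 4 ⇒ div: x + 6 = 6.
Step 4. [x + 6 = 6] subtract 6: x sits inside (… + 6), so sub: x = 0.

Answer: x ∈ {0}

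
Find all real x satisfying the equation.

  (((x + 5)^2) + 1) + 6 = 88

Step 1. [(((x + 5)^2) + 1) + 6 = 88] the outer +6 inverts by subtracting 6, so sub: ((x + 5)^2) + 1 = 82.
Step 2. [((x + 5)^2) + 1 = 82] 1 comes off first (subtract 1), so sub: (x + 5)^2 = 81.
Step 3. [(x + 5)^2 = 81] √ both sides: 81 ≥ 0 gives two branches. So sqrt: x + 5 = 9 or -9.
Step 4. [x + 5 = 9 or -9] +5 is outermost — subtract 5 both sides. So sub: x = 4 or -14.

Answer: x ∈ {-14, 4}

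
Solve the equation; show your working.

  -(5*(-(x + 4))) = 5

Step 1. [-(5*(-(x + 4))) = 5] flip signs both sides. So neg: 5*(-(x + 4)) = -5.
Step 2. [5*(-(x + 4)) = -5] LHS = 5·(…); ÷5 both sides. So div: -(x + 4) = -1.
Step 3. [-(x + 4) = -1] flip signs both sides. So neg: x + 4 = 1.
Step 4. [x + 4 = 1] subtract 4: x sits inside (… + 4), so sub: x = -3.

Answer: x ∈ {-3}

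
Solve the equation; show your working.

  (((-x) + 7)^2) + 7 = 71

Step 1. [(((-x) + 7)^2) + 7 = 71] +7 is outermost — subtract 7 both sides ⇒ sub: ((-x) + 7)^2 = 64.
Step 2. [((-x) + 7)^2 = 64] LHS squared, RHS 64 ≥ 0: apply √ (±), so sqrt: (-x) + 7 = 8 or -8.
Step 3. [(-x) + 7 = 8 or -8] peel the +7: subtract 7 from each side, so sub: -x = 1 or -15.
Step 4. [-x = 1 or -15] LHS negated; negate both sides ⇒ neg: x = -1 or 15.

Answer: x ∈ {-1, 15}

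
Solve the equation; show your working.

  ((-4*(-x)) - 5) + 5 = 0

Step 1. [((-4*(-x)) - 5) + 5 = 0] the outer +5 inverts by subtracting 5 ⇒ sub: (-4*(-x)) - 5 = -5.
Step 2. [(-4*(-x)) - 5 = -5] -5 is outermost — add 5 both sides, so sub: -4*(-x) = 0.
Step 3. [-4*(-x) = 0] -4·(inner) — divide through by -4 ⇒ div: -x = 0.
Step 4. [-x = 0] leading − — multiply by −1, so neg: x = 0.

Answer: x ∈ {0}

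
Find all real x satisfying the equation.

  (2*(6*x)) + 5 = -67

Step 1. [(2*(6*x)) + 5 = -67] subtract 5: x sits inside (… + 5), so sub: 2*(6*x) = -72.
Step 2. [2*(6*x) = -72] 2 out front; divide by 2. So div: 6*x = -36.
Step 3. [6*x = -36] leading coefficient 6: divide by 6, so div: x = -6.

Answer: x ∈ {-6}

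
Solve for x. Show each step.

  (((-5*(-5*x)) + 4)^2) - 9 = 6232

Step 1. [(((-5*(-5*x)) + 4)^2) - 9 = 6232] the outer -9 inverts by adding 9. So sub: ((-5*(-5*x)) + 4)^2 = 6241.
Step 2. [((-5*(-5*x)) + 4)^2 = 6241] 6241 ≥ 0, LHS is (·)² — take ±√, so sqrt: (-5*(-5*x)) + 4 = 79 or -79.
Step 3. [(-5*(-5*x)) + 4 = 79 or -79] subtract 4: x sits inside (… + 4), so sub: -5*(-5*x) = 75 or -83.
Step 4. [-5*(-5*x) = 75 or -83] leading coefficient -5: divide by -5. So div: -5*x = -15 or 83/5.
Step 5. [-5*x = -15 or 83/5] LHS = -5·(…); ÷-5 both sides. So div: x = 3 or -83/25.

Answer: x ∈ {-83/25, 3}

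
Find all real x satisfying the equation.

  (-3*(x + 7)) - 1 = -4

Step 1. [(-3*(x + 7)) - 1 = -4] the outer -1 inverts by adding 1 ⇒ sub: -3*(x + 7) = -3.
Step 2. [-3*(x + 7) = -3] LHS = -3·(…); ÷-3 both sides. So div: x + 7 = 1.
Step 3. [x + 7 = 1] 7 comes off first (subtract 7) ⇒ sub: x = -6.

Answer: x ∈ {-6}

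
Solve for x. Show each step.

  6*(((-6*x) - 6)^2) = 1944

Step 1. [6*(((-6*x) - 6)^2) = 1944] divide by the outer 6, so div: ((-6*x) - 6)^2 = 324.
Step 2. [((-6*x) - 6)^2 = 324] LHS squared, RHS 324 ≥ 0: apply √ (±). So sqrt: (-6*x) - 6 = 18 or -18.
Step 3. [(-6*x) - 6 = 18 or -18] peel the -6: add 6 from each side, so sub: -6*x = 24 or -12.
Step 4. [-6*x = 24 or -12] -6 out front; divide by -6 ⇒ div: x = -4 or 2.

Answer: x ∈ {-4, 2}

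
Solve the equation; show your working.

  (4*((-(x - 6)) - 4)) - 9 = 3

Step 1. [(4*((-(x - 6)) - 4)) - 9 = 3] -9 is outermost — add 9 both sides ⇒ sub: 4*((-(x - 6)) - 4) = 12.
Step 2. [4*((-(x - 6)) - 4) = 12] leading coefficient 4: divide by 4 ⇒ div: (-(x - 6)) - 4 = 3.
Step 3. [(-(x - 6)) - 4 = 3] -4 is outermost — add 4 both sides ⇒ sub: -(x - 6) = 7.
Step 4. [-(x - 6) = 7] flip signs both sides ⇒ neg: x - 6 = -7.
Step 5. [x - 6 = -7] peel the -6: add 6 from each side ⇒ sub: x = -1.

Answer: x ∈ {-1}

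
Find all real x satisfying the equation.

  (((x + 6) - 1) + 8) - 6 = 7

Step 1. [(((x + 6) - 1) + 8) - 6 = 7] 6 comes off first (add 6), so sub: ((x + 6) - 1) + 8 = 13.
Step 2. [((x + 6) - 1) + 8 = 13] subtract 8: x sits inside (… + 8), so sub: (x + 6) - 1 = 5.
Step 3. [(x + 6) - 1 = 5] 1 comes off first (add 1). So sub: x + 6 = 6.
Step 4. [x + 6 = 6] subtract 6: x sits inside (… + 6). So sub: x = 0.

Answer: x ∈ {0}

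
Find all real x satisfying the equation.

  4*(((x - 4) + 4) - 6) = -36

Step 1. [4*(((x - 4) + 4) - 6) = -36] LHS = 4·(…); ÷4 both sides ⇒ div: ((x - 4) + 4) - 6 = -9.
Step 2. [((x - 4) + 4) - 6 = -9] 6 comes off first (add 6), so sub: (x - 4) + 4 = -3.
Step 3. [(x - 4) + 4 = -3] 4 comes off first (subtract 4) ⇒ sub: x - 4 = -7.
Step 4. [x - 4 = -7] add 4: x sits inside (… - 4) ⇒ sub: x = -3.

Answer: x ∈ {-3}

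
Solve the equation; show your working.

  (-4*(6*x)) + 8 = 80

Step 1. [(-4*(6*x)) + 8 = 80] -4 divides every term; factor it out. So factor: (6*x) - 2 = -20.
Step 2. [(6*x) - 2 = -20] peel the -2: add 2 from each side. So sub: 6*x = -18.
Step 3. [6*x = -18] LHS = 6·(…); ÷6 both sides, so div: x = -3.

Answer: x ∈ {-3}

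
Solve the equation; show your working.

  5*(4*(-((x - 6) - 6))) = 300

Step 1. [5*(4*(-((x - 6) - 6))) = 300] leading coefficient 5: divide by 5, so div: 4*(-((x - 6) - 6)) = 60.
Step 2. [4*(-((x - 6) - 6)) = 60] 4 out front; divide by 4. So div: -((x - 6) - 6) = 15.
Step 3. [-((x - 6) - 6) = 15] leading − — multiply by −1. So neg: (x - 6) - 6 = -15.
Step 4. [(x - 6) - 6 = -15] peel the -6: add 6 from each side. So sub: x - 6 = -9.
Step 5. [x - 6 = -9] the outer -6 inverts by adding 6 ⇒ sub: x = -3.

Answer: x ∈ {-3}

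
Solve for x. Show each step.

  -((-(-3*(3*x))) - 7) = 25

Step 1. [-((-(-3*(3*x))) - 7) = 25] leading − — multiply by −1, so neg: (-(-3*(3*x))) - 7 = -25.
Step 2. [(-(-3*(3*x))) - 7 = -25] 7 comes off first (add 7) ⇒ sub: -(-3*(3*x)) = -18.
Step 3. [-(-3*(3*x)) = -18] flip signs both sides, so neg: -3*(3*x) = 18.
Step 4. [-3*(3*x) = 18] divide by the outer -3, so div: 3*x = -6.
Step 5. [3*x = -6] leading coefficient 3: divide by 3. So div: x = -2.

Answer: x ∈ {-2}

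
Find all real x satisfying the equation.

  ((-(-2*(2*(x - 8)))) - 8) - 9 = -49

Step 1. [((-(-2*(2*(x - 8)))) - 8) - 9 = -49] 9 comes off first (add 9). So sub: (-(-2*(2*(x - 8)))) - 8 = -40.
Step 2. [(-(-2*(2*(x - 8)))) - 8 = -40] 8 comes off first (add 8), so sub: -(-2*(2*(x - 8))) = -32.
Step 3. [-(-2*(2*(x - 8))) = -32] flip signs both sides. So neg: -2*(2*(x - 8)) = 32.
Step 4. [-2*(2*(x - 8)) = 32] leading coefficient -2: divide by -2 ⇒ div: 2*(x - 8) = -16.
Step 5. [2*(x - 8) = -16] divide by the outer 2. So div: x - 8 = -8.
Step 6. [x - 8 = -8] peel the -8: add 8 from each side, so sub: x = 0.

Answer: x ∈ {0}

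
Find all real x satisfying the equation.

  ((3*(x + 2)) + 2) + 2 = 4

Step 1. [((3*(x + 2)) + 2) + 2 = 4] the outer +2 inverts by subtracting 2, so sub: (3*(x + 2)) + 2 = 2.
Step 2. [(3*(x + 2)) + 2 = 2] +2 is outermost — subtract 2 both sides. So sub: 3*(x + 2) = 0.
Step 3. [3*(x + 2) = 0] 3 out front; divide by 3. So div: x + 2 = 0.
Step 4. [x + 2 = 0] 2 comes off first (subtract 2), so sub: x = -2.

Answer: x ∈ {-2}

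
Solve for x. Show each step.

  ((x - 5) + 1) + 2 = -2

Step 1. [((x - 5) + 1) + 2 = -2] peel the +2: subtract 2 from each side ⇒ sub: (x - 5) + 1 = -4.
Step 2. [(x - 5) + 1 = -4] 1 comes off first (subtract 1) ⇒ sub: x - 5 = -5.
Step 3. [x - 5 = -5] 5 comes off first (add 5) ⇒ sub: x = 0.

Answer: x ∈ {0}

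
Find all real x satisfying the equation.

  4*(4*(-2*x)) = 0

Step 1. [4*(4*(-2*x)) = 0] LHS = 4·(…); ÷4 both sides. So div: 4*(-2*x) = 0.
Step 2. [4*(-2*x) = 0] leading coefficient 4: divide by 4, so div: -2*x = 0.
Step 3. [-2*x = 0] -2 out front; divide by -2, so div: x = 0.

Answer: x ∈ {0}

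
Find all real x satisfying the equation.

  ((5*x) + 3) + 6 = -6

Step 1. [((5*x) + 3) + 6 = -6] 6 comes off first (subtract 6), so sub: (5*x) + 3 = -12.
Step 2. [(5*x) + 3 = -12] the outer +3 inverts by subtracting 3. So sub: 5*x = -15.
Step 3. [5*x = -15] 5·(inner) — divide through by 5. So div: x = -3.

Answer: x ∈ {-3}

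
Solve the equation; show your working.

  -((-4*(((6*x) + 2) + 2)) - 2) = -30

Step 1. [-((-4*(((6*x) + 2) + 2)) - 2) = -30] LHS negated; negate both sides. So neg: (-4*(((6*x) + 2) + 2)) - 2 = 30.
Step 2. [(-4*(((6*x) + 2) + 2)) - 2 = 30] -2 is outermost — add 2 both sides, so sub: -4*(((6*x) + 2) + 2) = 32.
Step 3. [-4*(((6*x) + 2) + 2) = 32] leading coefficient -4: divide by -4, so div: ((6*x) + 2) + 2 = -8.
Step 4. [((6*x) + 2) + 2 = -8] 2 comes off first (subtract 2) ⇒ sub: (6*x) + 2 = -10.
Step 5. [(6*x) + 2 = -10] +2 is outermost — subtract 2 both sides, so sub: 6*x = -12.
Step 6. [6*x = -12] 6·(inner) — divide through by 6 ⇒ div: x = -2.

Answer: x ∈ {-2}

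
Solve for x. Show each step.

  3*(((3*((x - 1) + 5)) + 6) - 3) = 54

Step 1. [3*(((3*((x - 1) + 5)) + 6) - 3) = 54] 3·(inner) — divide through by 3. So div: ((3*((x - 1) + 5)) + 6) - 3 = 18.
Step 2. [((3*((x - 1) + 5)) + 6) - 3 = 18] peel the -3: add 3 from each side. So sub: (3*((x - 1) + 5)) + 6 = 21.
Step 3. [(3*((x - 1) + 5)) + 6 = 21] common factor 3 (LHS and 21) — divide through, so factor: ((x - 1) + 5) + 2 = 7.
Step 4. [((x - 1) + 5) + 2 = 7] the outer +2 inverts by subtracting 2 ⇒ sub: (x - 1) + 5 = 5.
Step 5. [(x - 1) + 5 = 5] the outer +5 inverts by subtracting 5. So sub: x - 1 = 0.
Step 6. [x - 1 = 0] the outer -1 inverts by adding 1. So sub: x = 1.

Answer: x ∈ {1}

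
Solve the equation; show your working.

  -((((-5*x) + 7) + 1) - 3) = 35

Step 1. [-((((-5*x) + 7) + 1) - 3) = 35] flip signs both sides. So neg: (((-5*x) + 7) + 1) - 3 = -35.
Step 2. [(((-5*x) + 7) + 1) - 3 = -35] the outer -3 inverts by adding 3. So sub: ((-5*x) + 7) + 1 = -32.
Step 3. [((-5*x) + 7) + 1 = -32] +1 is outermost — subtract 1 both sides, so sub: (-5*x) + 7 = -33.
Step 4. [(-5*x) + 7 = -33] +7 is outermost — subtract 7 both sides ⇒ sub: -5*x = -40.
Step 5. [-5*x = -40] divide by the outer -5 ⇒ div: x = 8.

Answer: x ∈ {8}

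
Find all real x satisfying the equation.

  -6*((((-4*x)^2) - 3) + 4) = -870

Step 1. [-6*((((-4*x)^2) - 3) + 4) = -870] divide by the outer -6. So div: (((-4*x)^2) - 3) + 4 = 145.
Step 2. [(((-4*x)^2) - 3) + 4 = 145] peel the +4: subtract 4 from each side, so sub: ((-4*x)^2) - 3 = 141.
Step 3. [((-4*x)^2) - 3 = 141] 3 comes off first (add 3), so sub: (-4*x)^2 = 144.
Step 4. [(-4*x)^2 = 144] LHS squared, RHS 144 ≥ 0: apply √ (±) ⇒ sqrt: -4*x = 12 or -12.
Step 5. [-4*x = 12 or -12] -4 out front; divide by -4. So div: x = -3 or 3.

Answer: x ∈ {-3, 3}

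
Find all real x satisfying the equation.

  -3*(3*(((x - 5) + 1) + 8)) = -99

Step 1. [-3*(3*(((x - 5) + 1) + 8)) = -99] -3 out front; divide by -3, so div: 3*(((x - 5) + 1) + 8) = 33.
Step 2. [3*(((x - 5) + 1) + 8) = 33] 3·(inner) — divide through by 3, so div: ((x - 5) + 1) + 8 = 11.
Step 3. [((x - 5) + 1) + 8 = 11] 8 comes off first (subtract 8). So sub: (x - 5) + 1 = 3.
Step 4. [(x - 5) + 1 = 3] +1 is outermost — subtract 1 both sides. So sub: x - 5 = 2.
Step 5. [x - 5 = 2] the outer -5 inverts by adding 5 ⇒ sub: x = 7.

Answer: x ∈ {7}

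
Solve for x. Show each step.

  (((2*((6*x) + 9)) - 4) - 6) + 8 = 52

Step 1. [(((2*((6*x) + 9)) - 4) - 6) + 8 = 52] peel the +8: subtract 8 from each side. So sub: ((2*((6*x) + 9)) - 4) - 6 = 44.
Step 2. [((2*((6*x) + 9)) - 4) - 6 = 44] -6 is outermost — add 6 both sides ⇒ sub: (2*((6*x) + 9)) - 4 = 50.
Step 3. [(2*((6*x) + 9)) - 4 = 50] common factor 2 (LHS and 50) — divide through, so factor: ((6*x) + 9) - 2 = 25.
Step 4. [((6*x) + 9) - 2 = 25] 2 comes off first (add 2) ⇒ sub: (6*x) + 9 = 27.
Step 5. [(6*x) + 9 = 27] the outer +9 inverts by subtracting 9 ⇒ sub: 6*x = 18.
Step 6. [6*x = 18] 6 out front; divide by 6, so div: x = 3.

Answer: x ∈ {3}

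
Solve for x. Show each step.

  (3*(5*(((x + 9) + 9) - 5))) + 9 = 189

Step 1. [(3*(5*(((x + 9) + 9) - 5))) + 9 = 189] 3 | LHS and 3 | 189: pull 3 out, so factor: (5*(((x + 9) + 9) - 5)) + 3 = 63.
Step 2. [(5*(((x + 9) + 9) - 5)) + 3 = 63] peel the +3: subtract 3 from each side. So sub: 5*(((x + 9) + 9) - 5) = 60.
Step 3. [5*(((x + 9) + 9) - 5) = 60] 5 out front; divide by 5. So div: ((x + 9) + 9) - 5 = 12.
Step 4. [((x + 9) + 9) - 5 = 12] peel the -5: add 5 from each side ⇒ sub: (x + 9) + 9 = 17.
Step 5. [(x + 9) + 9 = 17] +9 is outermost — subtract 9 both sides, so sub: x + 9 = 8.
Step 6. [x + 9 = 8] the outer +9 inverts by subtracting 9, so sub: x = -1.

Answer: x ∈ {-1}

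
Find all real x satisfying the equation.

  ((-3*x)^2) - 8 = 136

Step 1. [((-3*x)^2) - 8 = 136] the outer -8 inverts by adding 8. So sub: (-3*x)^2 = 144.
Step 2. [(-3*x)^2 = 144] 144 ≥ 0, LHS is (·)² — take ±√ ⇒ sqrt: -3*x = 12 or -12.
Step 3. [-3*x = 12 or -12] -3 out front; divide by -3, so div: x = -4 or 4.

Answer: x ∈ {-4, 4}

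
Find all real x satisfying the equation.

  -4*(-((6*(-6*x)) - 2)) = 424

Step 1. [-4*(-((6*(-6*x)) - 2)) = 424] leading coefficient -4: divide by -4, so div: -((6*(-6*x)) - 2) = -106.
Step 2. [-((6*(-6*x)) - 2) = -106] LHS negated; negate both sides, so neg: (6*(-6*x)) - 2 = 106.
Step 3. [(6*(-6*x)) - 2 = 106] 2 comes off first (add 2). So sub: 6*(-6*x) = 108.
Step 4. [6*(-6*x) = 108] leading coefficient 6: divide by 6 ⇒ div: -6*x = 18.
Step 5. [-6*x = 18] leading coefficient -6: divide by -6. So div: x = -3.

Answer: x ∈ {-3}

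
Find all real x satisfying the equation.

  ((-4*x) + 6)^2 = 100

Step 1. [((-4*x) + 6)^2 = 100] LHS squared, RHS 100 ≥ 0: apply √ (±). So sqrt: (-4*x) + 6 = 10 or -10.
Step 2. [(-4*x) + 6 = 10 or -10] 6 comes off first (subtract 6), so sub: -4*x = 4 or -16.
Step 3. [-4*x = 4 or -16] divide by the outer -4, so div: x = -1 or 4.

Answer: x ∈ {-1, 4}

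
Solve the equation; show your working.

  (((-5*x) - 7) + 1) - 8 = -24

Step 1. [(((-5*x) - 7) + 1) - 8 = -24] the outer -8 inverts by adding 8, so sub: ((-5*x) - 7) + 1 = -16.
Step 2. [((-5*x) - 7) + 1 = -16] 1 comes off first (subtract 1), so sub: (-5*x) - 7 = -17.
Step 3. [(-5*x) - 7 = -17] -7 is outermost — add 7 both sides. So sub: -5*x = -10.
Step 4. [-5*x = -10] -5 out front; divide by -5. So div: x = 2.

Answer: x ∈ {2}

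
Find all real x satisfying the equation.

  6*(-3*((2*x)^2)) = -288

Step 1. [6*(-3*((2*x)^2)) = -288] LHS = 6·(…); ÷6 both sides ⇒ div: -3*((2*x)^2) = -48.
Step 2. [-3*((2*x)^2) = -48] LHS = -3·(…); ÷-3 both sides. So div: (2*x)^2 = 16.
Step 3. [(2*x)^2 = 16] √ both sides: 16 ≥ 0 gives two branches, so sqrt: 2*x = 4 or -4.
Step 4. [2*x = 4 or -4] 2 out front; divide by 2 ⇒ div: x = 2 or -2.

Answer: x ∈ {-2, 2}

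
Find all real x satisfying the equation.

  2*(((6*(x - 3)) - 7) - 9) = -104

Step 1. [2*(((6*(x - 3)) - 7) - 9) = -104] leading coefficient 2: divide by 2, so div: ((6*(x - 3)) - 7) - 9 = -52.
Step 2. [((6*(x - 3)) - 7) - 9 = -52] add 9: x sits inside (… - 9) ⇒ sub: (6*(x - 3)) - 7 = -43.
Step 3. [(6*(x - 3)) - 7 = -43] -7 is outermost — add 7 both sides, so sub: 6*(x - 3) = -36.
Step 4. [6*(x - 3) = -36] divide by the outer 6, so div: x - 3 = -6.
Step 5. [x - 3 = -6] peel the -3: add 3 from each side. So sub: x = -3.

Answer: x ∈ {-3}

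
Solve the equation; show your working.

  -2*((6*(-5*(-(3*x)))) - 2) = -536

Step 1. [-2*((6*(-5*(-(3*x)))) - 2) = -536] -2·(inner) — divide through by -2. So div: (6*(-5*(-(3*x)))) - 2 = 268.
Step 2. [(6*(-5*(-(3*x)))) - 2 = 268] the outer -2 inverts by adding 2 ⇒ sub: 6*(-5*(-(3*x))) = 270.
Step 3. [6*(-5*(-(3*x))) = 270] 6·(inner) — divide through by 6. So div: -5*(-(3*x)) = 45.
Step 4. [-5*(-(3*x)) = 45] -5 out front; divide by -5, so div: -(3*x) = -9.
Step 5. [-(3*x) = -9] LHS negated; negate both sides ⇒ neg: 3*x = 9.
Step 6. [3*x = 9] leading coefficient 3: divide by 3 ⇒ div: x = 3.

Answer: x ∈ {3}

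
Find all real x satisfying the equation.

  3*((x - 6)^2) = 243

Step 1. [3*((x - 6)^2) = 243] 3·(inner) — divide through by 3. So div: (x - 6)^2 = 81.
Step 2. [(x - 6)^2 = 81] 81 ≥ 0, LHS is (·)² — take ±√ ⇒ sqrt: x - 6 = 9 or -9.
Step 3. [x - 6 = 9 or -9] peel the -6: add 6 from each side. So sub: x = 15 or -3.

Answer: x ∈ {-3, 15}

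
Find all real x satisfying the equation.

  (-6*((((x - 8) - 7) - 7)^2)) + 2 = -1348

Step 1. [(-6*((((x - 8) - 7) - 7)^2)) + 2 = -1348] peel the +2: subtract 2 from each side, so sub: -6*((((x - 8) - 7) - 7)^2) = -1350.
Step 2. [-6*((((x - 8) - 7) - 7)^2) = -1350] leading coefficient -6: divide by -6 ⇒ div: (((x - 8) - 7) - 7)^2 = 225.
Step 3. [(((x - 8) - 7) - 7)^2 = 225] LHS squared, RHS 225 ≥ 0: apply √ (±) ⇒ sqrt: ((x - 8) - 7) - 7 = 15 or -15.
Step 4. [((x - 8) - 7) - 7 = 15 or -15] -7 is outermost — add 7 both sides, so sub: (x - 8) - 7 = 22 or -8.
Step 5. [(x - 8) - 7 = 22 or -8] 7 comes off first (add 7). So sub: x - 8 = 29 or -1.
Step 6. [x - 8 = 29 or -1] -8 is outermost — add 8 both sides. So sub: x = 37 or 7.

Answer: x ∈ {7, 37}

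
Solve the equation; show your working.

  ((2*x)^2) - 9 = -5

Step 1. [((2*x)^2) - 9 = -5] -9 is outermost — add 9 both sides. So sub: (2*x)^2 = 4.
Step 2. [(2*x)^2 = 4] 4 ≥ 0, LHS is (·)² — take ±√. So sqrt: 2*x = 2 or -2.
Step 3. [2*x = 2 or -2] 2 out front; divide by 2 ⇒ div: x = 1 or -1.

Answer: x ∈ {-1, 1}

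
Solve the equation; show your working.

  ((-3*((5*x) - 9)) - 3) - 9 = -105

Step 1. [((-3*((5*x) - 9)) - 3) - 9 = -105] peel the -9: add 9 from each side. So sub: (-3*((5*x) - 9)) - 3 = -96.
Step 2. [(-3*((5*x) - 9)) - 3 = -96] the outer -3 inverts by adding 3, so sub: -3*((5*x) - 9) = -93.
Step 3. [-3*((5*x) - 9) = -93] LHS = -3·(…); ÷-3 both sides. So div: (5*x) - 9 = 31.
Step 4. [(5*x) - 9 = 31] peel the -9: add 9 from each side ⇒ sub: 5*x = 40.
Step 5. [5*x = 40] LHS = 5·(…); ÷5 both sides ⇒ div: x = 8.

Answer: x ∈ {8}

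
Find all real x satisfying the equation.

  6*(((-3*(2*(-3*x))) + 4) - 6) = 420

Step 1. [6*(((-3*(2*(-3*x))) + 4) - 6) = 420] LHS = 6·(…); ÷6 both sides. So div: ((-3*(2*(-3*x))) + 4) - 6 = 70.
Step 2. [((-3*(2*(-3*x))) + 4) - 6 = 70] 6 comes off first (add 6). So sub: (-3*(2*(-3*x))) + 4 = 76.
Step 3. [(-3*(2*(-3*x))) + 4 = 76] peel the +4: subtract 4 from each side, so sub: -3*(2*(-3*x)) = 72.
Step 4. [-3*(2*(-3*x)) = 72] leading coefficient -3: divide by -3, so div: 2*(-3*x) = -24.
Step 5. [2*(-3*x) = -24] 2 out front; divide by 2, so div: -3*x = -12.
Step 6. [-3*x = -12] -3·(inner) — divide through by -3. So div: x = 4.

Answer: x ∈ {4}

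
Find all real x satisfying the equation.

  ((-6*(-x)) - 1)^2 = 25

Step 1. [((-6*(-x)) - 1)^2 = 25] LHS squared, RHS 25 ≥ 0: apply √ (±), so sqrt: (-6*(-x)) - 1 = 5 or -5.
Step 2. [(-6*(-x)) - 1 = 5 or -5] -1 is outermost — add 1 both sides. So sub: -6*(-x) = 6 or -4.
Step 3. [-6*(-x) = 6 or -4] LHS = -6·(…); ÷-6 both sides. So div: -x = -1 or 2/3.
Step 4. [-x = -1 or 2/3] flip signs both sides ⇒ neg: x = 1 or -2/3.

Answer: x ∈ {-2/3, 1}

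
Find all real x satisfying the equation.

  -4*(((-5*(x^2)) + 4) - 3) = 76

Step 1. [-4*(((-5*(x^2)) + 4) - 3) = 76] LHS = -4·(…); ÷-4 both sides. So div: ((-5*(x^2)) + 4) - 3 = -19.
Step 2. [((-5*(x^2)) + 4) - 3 = -19] the outer -3 inverts by adding 3, so sub: (-5*(x^2)) + 4 = -16.
Step 3. [(-5*(x^2)) + 4 = -16] 4 comes off first (subtract 4), so sub: -5*(x^2) = -20.
Step 4. [-5*(x^2) = -20] -5·(inner) — divide through by -5 ⇒ div: x^2 = 4.
Step 5. [x^2 = 4] √ both sides: 4 ≥ 0 gives two branches, so sqrt: x = 2 or -2.

Answer: x ∈ {-2, 2}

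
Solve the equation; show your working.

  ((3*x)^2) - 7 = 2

Step 1. [((3*x)^2) - 7 = 2] peel the -7: add 7 from each side, so sub: (3*x)^2 = 9.
Step 2. [(3*x)^2 = 9] LHS squared, RHS 9 ≥ 0: apply √ (±) ⇒ sqrt: 3*x = 3 or -3.
Step 3. [3*x = 3 or -3] 3 out front; divide by 3, so div: x = 1 or -1.

Answer: x ∈ {-1, 1}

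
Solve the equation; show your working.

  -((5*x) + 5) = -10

Step 1. [-((5*x) + 5) = -10] flip signs both sides, so neg: (5*x) + 5 = 10.
Step 2. [(5*x) + 5 = 10] 5 divides every term; factor it out. So factor: x + 1 = 2.
Step 3. [x + 1 = 2] subtract 1: x sits inside (… + 1) ⇒ sub: x = 1.

Answer: x ∈ {1}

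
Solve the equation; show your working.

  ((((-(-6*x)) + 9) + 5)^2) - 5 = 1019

Step 1. [((((-(-6*x)) + 9) + 5)^2) - 5 = 1019] peel the -5: add 5 from each side. So sub: (((-(-6*x)) + 9) + 5)^2 = 1024.
Step 2. [(((-(-6*x)) + 9) + 5)^2 = 1024] √ both sides: 1024 ≥ 0 gives two branches ⇒ sqrt: ((-(-6*x)) + 9) + 5 = 32 or -32.
Step 3. [((-(-6*x)) + 9) + 5 = 32 or -32] +5 is outermost — subtract 5 both sides. So sub: (-(-6*x)) + 9 = 27 or -37.
Step 4. [(-(-6*x)) + 9 = 27 or -37] 9 comes off first (subtract 9) ⇒ sub: -(-6*x) = 18 or -46.
Step 5. [-(-6*x) = 18 or -46] LHS negated; negate both sides, so neg: -6*x = -18 or 46.
Step 6. [-6*x = -18 or 46] -6 out front; divide by -6 ⇒ div: x = 3 or -23/3.

Answer: x ∈ {-23/3, 3}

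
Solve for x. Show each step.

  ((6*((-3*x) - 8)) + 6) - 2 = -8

Step 1. [((6*((-3*x) - 8)) + 6) - 2 = -8] peel the -2: add 2 from each side, so sub: (6*((-3*x) - 8)) + 6 = -6.
Step 2. [(6*((-3*x) - 8)) + 6 = -6] subtract 6: x sits inside (… + 6) ⇒ sub: 6*((-3*x) - 8) = -12.
Step 3. [6*((-3*x) - 8) = -12] 6 out front; divide by 6. So div: (-3*x) - 8 = -2.
Step 4. [(-3*x) - 8 = -2] peel the -8: add 8 from each side, so sub: -3*x = 6.
Step 5. [-3*x = 6] divide by the outer -3 ⇒ div: x = -2.

Answer: x ∈ {-2}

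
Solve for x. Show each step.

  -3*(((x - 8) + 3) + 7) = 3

Step 1. [-3*(((x - 8) + 3) + 7) = 3] leading coefficient -3: divide by -3 ⇒ div: ((x - 8) + 3) + 7 = -1.
Step 2. [((x - 8) + 3) + 7 = -1] 7 comes off first (subtract 7), so sub: (x - 8) + 3 = -8.
Step 3. [(x - 8) + 3 = -8] 3 comes off first (subtract 3). So sub: x - 8 = -11.
Step 4. [x - 8 = -11] the outer -8 inverts by adding 8, so sub: x = -3.

Answer: x ∈ {-3}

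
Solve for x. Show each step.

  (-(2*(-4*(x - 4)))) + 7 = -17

Step 1. [(-(2*(-4*(x - 4)))) + 7 = -17] peel the +7: subtract 7 from each side, so sub: -(2*(-4*(x - 4))) = -24.
Step 2. [-(2*(-4*(x - 4))) = -24] LHS negated; negate both sides. So neg: 2*(-4*(x - 4)) = 24.
Step 3. [2*(-4*(x - 4)) = 24] 2·(inner) — divide through by 2 ⇒ div: -4*(x - 4) = 12.
Step 4. [-4*(x - 4) = 12] divide by the outer -4. So div: x - 4 = -3.
Step 5. [x - 4 = -3] add 4: x sits inside (… - 4), so sub: x = 1.

Answer: x ∈ {1}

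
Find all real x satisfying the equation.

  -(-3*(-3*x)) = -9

Step 1. [-(-3*(-3*x)) = -9] LHS negated; negate both sides, so neg: -3*(-3*x) = 9.
Step 2. [-3*(-3*x) = 9] divide by the outer -3, so div: -3*x = -3.
Step 3. [-3*x = -3] LHS = -3·(…); ÷-3 both sides, so div: x = 1.

Answer: x ∈ {1}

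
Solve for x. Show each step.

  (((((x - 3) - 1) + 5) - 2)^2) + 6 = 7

Step 1. [(((((x - 3) - 1) + 5) - 2)^2) + 6 = 7] +6 is outermost — subtract 6 both sides. So sub: ((((x - 3) - 1) + 5) - 2)^2 = 1.
Step 2. [((((x - 3) - 1) + 5) - 2)^2 = 1] LHS squared, RHS 1 ≥ 0: apply √ (±). So sqrt: (((x - 3) - 1) + 5) - 2 = 1 or -1.
Step 3. [(((x - 3) - 1) + 5) - 2 = 1 or -1] the outer -2 inverts by adding 2 ⇒ sub: ((x - 3) - 1) + 5 = 3 or 1.
Step 4. [((x - 3) - 1) + 5 = 3 or 1] +5 is outermost — subtract 5 both sides ⇒ sub: (x - 3) - 1 = -2 or -4.
Step 5. [(x - 3) - 1 = -2 or -4] -1 is outermost — add 1 both sides ⇒ sub: x - 3 = -1 or -3.
Step 6. [x - 3 = -1 or -3] -3 is outermost — add 3 both sides, so sub: x = 2 or 0.

Answer: x ∈ {0, 2}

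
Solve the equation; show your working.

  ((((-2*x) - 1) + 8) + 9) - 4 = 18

Step 1. [((((-2*x) - 1) + 8) + 9) - 4 = 18] add 4: x sits inside (… - 4). So sub: (((-2*x) - 1) + 8) + 9 = 22.
Step 2. [(((-2*x) - 1) + 8) + 9 = 22] +9 is outermost — subtract 9 both sides. So sub: ((-2*x) - 1) + 8 = 13.
Step 3. [((-2*x) - 1) + 8 = 13] +8 is outermost — subtract 8 both sides. So sub: (-2*x) - 1 = 5.
Step 4. [(-2*x) - 1 = 5] add 1: x sits inside (… - 1). So sub: -2*x = 6.
Step 5. [-2*x = 6] -2·(inner) — divide through by -2 ⇒ div: x = -3.

Answer: x ∈ {-3}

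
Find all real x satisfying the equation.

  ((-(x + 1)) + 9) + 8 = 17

Step 1. [((-(x + 1)) + 9) + 8 = 17] the outer +8 inverts by subtracting 8, so sub: (-(x + 1)) + 9 = 9.
Step 2. [(-(x + 1)) + 9 = 9] the outer +9 inverts by subtracting 9, so sub: -(x + 1) = 0.
Step 3. [-(x + 1) = 0] flip signs both sides, so neg: x + 1 = 0.
Step 4. [x + 1 = 0] peel the +1: subtract 1 from each side, so sub: x = -1.

Answer: x ∈ {-1}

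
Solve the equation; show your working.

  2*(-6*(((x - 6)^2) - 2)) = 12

Step 1. [2*(-6*(((x - 6)^2) - 2)) = 12] divide by the outer 2. So div: -6*(((x - 6)^2) - 2) = 6.
Step 2. [-6*(((x - 6)^2) - 2) = 6] -6 out front; divide by -6. So div: ((x - 6)^2) - 2 = -1.
Step 3. [((x - 6)^2) - 2 = -1] add 2: x sits inside (… - 2) ⇒ sub: (x - 6)^2 = 1.
Step 4. [(x - 6)^2 = 1] 1 ≥ 0, LHS is (·)² — take ±√. So sqrt: x - 6 = 1 or -1.
Step 5. [x - 6 = 1 or -1] peel the -6: add 6 from each side. So sub: x = 7 or 5.

Answer: x ∈ {5, 7}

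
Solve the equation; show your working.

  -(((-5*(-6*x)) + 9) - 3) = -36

Step 1. [-(((-5*(-6*x)) + 9) - 3) = -36] leading − — multiply by −1, so neg: ((-5*(-6*x)) + 9) - 3 = 36.
Step 2. [((-5*(-6*x)) + 9) - 3 = 36] the outer -3 inverts by adding 3. So sub: (-5*(-6*x)) + 9 = 39.
Step 3. [(-5*(-6*x)) + 9 = 39] the outer +9 inverts by subtracting 9, so sub: -5*(-6*x) = 30.
Step 4. [-5*(-6*x) = 30] LHS = -5·(…); ÷-5 both sides ⇒ div: -6*x = -6.
Step 5. [-6*x = -6] leading coefficient -6: divide by -6 ⇒ div: x = 1.

Answer: x ∈ {1}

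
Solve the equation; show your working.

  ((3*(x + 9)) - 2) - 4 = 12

Step 1. [((3*(x + 9)) - 2) - 4 = 12] peel the -4: add 4 from each side ⇒ sub: (3*(x + 9)) - 2 = 16.
Step 2. [(3*(x + 9)) - 2 = 16] -2 is outermost — add 2 both sides ⇒ sub: 3*(x + 9) = 18.
Step 3. [3*(x + 9) = 18] divide by the outer 3 ⇒ div: x + 9 = 6.
Step 4. [x + 9 = 6] the outer +9 inverts by subtracting 9 ⇒ sub: x = -3.

Answer: x ∈ {-3}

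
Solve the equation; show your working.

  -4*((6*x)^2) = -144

Step 1. [-4*((6*x)^2) = -144] LHS = -4·(…); ÷-4 both sides ⇒ div: (6*x)^2 = 36.
Step 2. [(6*x)^2 = 36] √ both sides: 36 ≥ 0 gives two branches, so sqrt: 6*x = 6 or -6.
Step 3. [6*x = 6 or -6] LHS = 6·(…); ÷6 both sides. So div: x = 1 or -1.

Answer: x ∈ {-1, 1}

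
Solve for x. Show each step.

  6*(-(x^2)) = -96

Step 1. [6*(-(x^2)) = -96] 6·(inner) — divide through by 6 ⇒ div: -(x^2) = -16.
Step 2. [-(x^2) = -16] flip signs both sides, so neg: x^2 = 16.
Step 3. [x^2 = 16] √ both sides: 16 ≥ 0 gives two branches ⇒ sqrt: x = 4 or -4.

Answer: x ∈ {-4, 4}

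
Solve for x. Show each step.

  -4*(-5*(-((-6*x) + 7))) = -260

Step 1. [-4*(-5*(-((-6*x) + 7))) = -260] leading coefficient -4: divide by -4 ⇒ div: -5*(-((-6*x) + 7)) = 65.
Step 2. [-5*(-((-6*x) + 7)) = 65] divide by the outer -5 ⇒ div: -((-6*x) + 7) = -13.
Step 3. [-((-6*x) + 7) = -13] LHS negated; negate both sides ⇒ neg: (-6*x) + 7 = 13.
Step 4. [(-6*x) + 7 = 13] 7 comes off first (subtract 7). So sub: -6*x = 6.
Step 5. [-6*x = 6] leading coefficient -6: divide by -6. So div: x = -1.

Answer: x ∈ {-1}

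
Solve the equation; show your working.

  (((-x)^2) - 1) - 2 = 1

Step 1. [(((-x)^2) - 1) - 2 = 1] 2 comes off first (add 2). So sub: ((-x)^2) - 1 = 3.
Step 2. [((-x)^2) - 1 = 3] peel the -1: add 1 from each side ⇒ sub: (-x)^2 = 4.
Step 3. [(-x)^2 = 4] √ both sides: 4 ≥ 0 gives two branches ⇒ sqrt: -x = 2 or -2.
Step 4. [-x = 2 or -2] LHS negated; negate both sides. So neg: x = -2 or 2.

Answer: x ∈ {-2, 2}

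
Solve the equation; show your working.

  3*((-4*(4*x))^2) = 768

Step 1. [3*((-4*(4*x))^2) = 768] leading coefficient 3: divide by 3. So div: (-4*(4*x))^2 = 256.
Step 2. [(-4*(4*x))^2 = 256] 256 ≥ 0, LHS is (·)² — take ±√. So sqrt: -4*(4*x) = 16 or -16.
Step 3. [-4*(4*x) = 16 or -16] leading coefficient -4: divide by -4, so div: 4*x = -4 or 4.
Step 4. [4*x = -4 or 4] 4 out front; divide by 4, so div: x = -1 or 1.

Answer: x ∈ {-1, 1}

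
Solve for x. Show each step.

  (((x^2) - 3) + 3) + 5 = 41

Step 1. [(((x^2) - 3) + 3) + 5 = 41] the outer +5 inverts by subtracting 5 ⇒ sub: ((x^2) - 3) + 3 = 36.
Step 2. [((x^2) - 3) + 3 = 36] subtract 3: x sits inside (… + 3), so sub: (x^2) - 3 = 33.
Step 3. [(x^2) - 3 = 33] -3 is outermost — add 3 both sides ⇒ sub: x^2 = 36.
Step 4. [x^2 = 36] 36 ≥ 0, LHS is (·)² — take ±√ ⇒ sqrt: x = 6 or -6.

Answer: x ∈ {-6, 6}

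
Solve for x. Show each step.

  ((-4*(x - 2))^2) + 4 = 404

Step 1. [((-4*(x - 2))^2) + 4 = 404] subtract 4: x sits inside (… + 4), so sub: (-4*(x - 2))^2 = 400.
Step 2. [(-4*(x - 2))^2 = 400] 400 ≥ 0, LHS is (·)² — take ±√, so sqrt: -4*(x - 2) = 20 or -20.
Step 3. [-4*(x - 2) = 20 or -20] leading coefficient -4: divide by -4. So div: x - 2 = -5 or 5.
Step 4. [x - 2 = -5 or 5] 2 comes off first (add 2). So sub: x = -3 or 7.

Answer: x ∈ {-3, 7}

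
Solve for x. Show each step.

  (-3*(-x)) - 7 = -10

Step 1. [(-3*(-x)) - 7 = -10] -7 is outermost — add 7 both sides ⇒ sub: -3*(-x) = -3.
Step 2. [-3*(-x) = -3] LHS = -3·(…); ÷-3 both sides ⇒ div: -x = 1.
Step 3. [-x = 1] flip signs both sides, so neg: x = -1.

Answer: x ∈ {-1}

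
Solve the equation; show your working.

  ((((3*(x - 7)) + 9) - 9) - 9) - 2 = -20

Step 1. [((((3*(x - 7)) + 9) - 9) - 9) - 2 = -20] 2 comes off first (add 2). So sub: (((3*(x - 7)) + 9) - 9) - 9 = -18.
Step 2. [(((3*(x - 7)) + 9) - 9) - 9 = -18] -9 is outermost — add 9 both sides ⇒ sub: ((3*(x - 7)) + 9) - 9 = -9.
Step 3. [((3*(x - 7)) + 9) - 9 = -9] peel the -9: add 9 from each side, so sub: (3*(x - 7)) + 9 = 0.
Step 4. [(3*(x - 7)) + 9 = 0] +9 is outermost — subtract 9 both sides, so sub: 3*(x - 7) = -9.
Step 5. [3*(x - 7) = -9] 3·(inner) — divide through by 3. So div: x - 7 = -3.
Step 6. [x - 7 = -3] peel the -7: add 7 from each side, so sub: x = 4.

Answer: x ∈ {4}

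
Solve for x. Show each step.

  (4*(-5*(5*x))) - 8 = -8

Step 1. [(4*(-5*(5*x))) - 8 = -8] 4 divides every term; factor it out. So factor: (-5*(5*x)) - 2 = -2.
Step 2. [(-5*(5*x)) - 2 = -2] -2 is outermost — add 2 both sides, so sub: -5*(5*x) = 0.
Step 3. [-5*(5*x) = 0] leading coefficient -5: divide by -5, so div: 5*x = 0.
Step 4. [5*x = 0] 5·(inner) — divide through by 5 ⇒ div: x = 0.

Answer: x ∈ {0}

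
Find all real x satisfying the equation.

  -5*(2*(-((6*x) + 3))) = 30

Step 1. [-5*(2*(-((6*x) + 3))) = 30] LHS = -5·(…); ÷-5 both sides. So div: 2*(-((6*x) + 3)) = -6.
Step 2. [2*(-((6*x) + 3)) = -6] LHS = 2·(…); ÷2 both sides ⇒ div: -((6*x) + 3) = -3.
Step 3. [-((6*x) + 3) = -3] LHS negated; negate both sides, so neg: (6*x) + 3 = 3.
Step 4. [(6*x) + 3 = 3] peel the +3: subtract 3 from each side. So sub: 6*x = 0.
Step 5. [6*x = 0] divide by the outer 6 ⇒ div: x = 0.

Answer: x ∈ {0}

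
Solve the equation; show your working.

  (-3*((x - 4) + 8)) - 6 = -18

Step 1. [(-3*((x - 4) + 8)) - 6 = -18] -3 divides every term; factor it out ⇒ factor: ((x - 4) + 8) + 2 = 6.
Step 2. [((x - 4) + 8) + 2 = 6] peel the +2: subtract 2 from each side ⇒ sub: (x - 4) + 8 = 4.
Step 3. [(x - 4) + 8 = 4] the outer +8 inverts by subtracting 8 ⇒ sub: x - 4 = -4.
Step 4. [x - 4 = -4] -4 is outermost — add 4 both sides, so sub: x = 0.

Answer: x ∈ {0}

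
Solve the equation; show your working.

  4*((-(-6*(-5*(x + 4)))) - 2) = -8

Step 1. [4*((-(-6*(-5*(x + 4)))) - 2) = -8] 4·(inner) — divide through by 4. So div: (-(-6*(-5*(x + 4)))) - 2 = -2.
Step 2. [(-(-6*(-5*(x + 4)))) - 2 = -2] 2 comes off first (add 2). So sub: -(-6*(-5*(x + 4))) = 0.
Step 3. [-(-6*(-5*(x + 4))) = 0] leading − — multiply by −1. So neg: -6*(-5*(x + 4)) = 0.
Step 4. [-6*(-5*(x + 4)) = 0] divide by the outer -6, so div: -5*(x + 4) = 0.
Step 5. [-5*(x + 4) = 0] leading coefficient -5: divide by -5 ⇒ div: x + 4 = 0.
Step 6. [x + 4 = 0] subtract 4: x sits inside (… + 4), so sub: x = -4.

Answer: x ∈ {-4}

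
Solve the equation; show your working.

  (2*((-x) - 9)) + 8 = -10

Step 1. [(2*((-x) - 9)) + 8 = -10] +8 is outermost — subtract 8 both sides. So sub: 2*((-x) - 9) = -18.
Step 2. [2*((-x) - 9) = -18] 2 out front; divide by 2. So div: (-x) - 9 = -9.
Step 3. [(-x) - 9 = -9] add 9: x sits inside (… - 9), so sub: -x = 0.
Step 4. [-x = 0] leading − — multiply by −1, so neg: x = 0.

Answer: x ∈ {0}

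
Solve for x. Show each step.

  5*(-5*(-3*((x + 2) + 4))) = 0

Step 1. [5*(-5*(-3*((x + 2) + 4))) = 0] divide by the outer 5 ⇒ div: -5*(-3*((x + 2) + 4)) = 0.
Step 2. [-5*(-3*((x + 2) + 4)) = 0] -5·(inner) — divide through by -5 ⇒ div: -3*((x + 2) + 4) = 0.
Step 3. [-3*((x + 2) + 4) = 0] -3 out front; divide by -3 ⇒ div: (x + 2) + 4 = 0.
Step 4. [(x + 2) + 4 = 0] 4 comes off first (subtract 4), so sub: x + 2 = -4.
Step 5. [x + 2 = -4] the outer +2 inverts by subtracting 2. So sub: x = -6.

Answer: x ∈ {-6}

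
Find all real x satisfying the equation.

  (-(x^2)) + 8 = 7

Step 1. [(-(x^2)) + 8 = 7] the outer +8 inverts by subtracting 8, so sub: -(x^2) = -1.
Step 2. [-(x^2) = -1] leading − — multiply by −1 ⇒ neg: x^2 = 1.
Step 3. [x^2 = 1] √ both sides: 1 ≥ 0 gives two branches ⇒ sqrt: x = 1 or -1.

Answer: x ∈ {-1, 1}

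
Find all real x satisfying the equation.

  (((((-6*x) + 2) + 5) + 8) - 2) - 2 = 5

Step 1. [(((((-6*x) + 2) + 5) + 8) - 2) - 2 = 5] 2 comes off first (add 2), so sub: ((((-6*x) + 2) + 5) + 8) - 2 = 7.
Step 2. [((((-6*x) + 2) + 5) + 8) - 2 = 7] the outer -2 inverts by adding 2 ⇒ sub: (((-6*x) + 2) + 5) + 8 = 9.
Step 3. [(((-6*x) + 2) + 5) + 8 = 9] the outer +8 inverts by subtracting 8. So sub: ((-6*x) + 2) + 5 = 1.
Step 4. [((-6*x) + 2) + 5 = 1] subtract 5: x sits inside (… + 5) ⇒ sub: (-6*x) + 2 = -4.
Step 5. [(-6*x) + 2 = -4] peel the +2: subtract 2 from each side. So sub: -6*x = -6.
Step 6. [-6*x = -6] leading coefficient -6: divide by -6, so div: x = 1.

Answer: x ∈ {1}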